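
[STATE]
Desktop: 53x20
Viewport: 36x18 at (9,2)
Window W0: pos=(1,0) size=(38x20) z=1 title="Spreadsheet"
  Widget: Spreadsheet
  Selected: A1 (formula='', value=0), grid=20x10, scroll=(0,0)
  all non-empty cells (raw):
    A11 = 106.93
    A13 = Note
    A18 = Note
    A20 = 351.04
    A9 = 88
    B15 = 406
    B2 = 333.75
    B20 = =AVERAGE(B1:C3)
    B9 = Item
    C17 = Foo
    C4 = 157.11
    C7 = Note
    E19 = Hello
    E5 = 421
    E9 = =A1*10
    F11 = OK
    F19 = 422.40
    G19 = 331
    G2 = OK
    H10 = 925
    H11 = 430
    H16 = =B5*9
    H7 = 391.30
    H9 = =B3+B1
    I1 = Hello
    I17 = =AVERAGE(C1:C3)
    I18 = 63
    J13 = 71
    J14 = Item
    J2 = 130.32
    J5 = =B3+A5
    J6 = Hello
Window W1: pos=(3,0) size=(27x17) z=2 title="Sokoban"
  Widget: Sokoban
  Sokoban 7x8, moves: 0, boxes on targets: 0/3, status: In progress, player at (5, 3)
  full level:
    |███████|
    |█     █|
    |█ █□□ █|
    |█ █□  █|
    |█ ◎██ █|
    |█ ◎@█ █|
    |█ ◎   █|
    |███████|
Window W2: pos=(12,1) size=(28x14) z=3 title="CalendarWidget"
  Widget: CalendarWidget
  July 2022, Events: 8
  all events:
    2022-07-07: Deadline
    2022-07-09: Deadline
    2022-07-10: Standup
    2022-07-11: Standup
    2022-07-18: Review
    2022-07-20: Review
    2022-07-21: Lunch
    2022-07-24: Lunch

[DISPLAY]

───┃ CalendarWidget           ┃     
██ ┠──────────────────────────┨     
 █ ┃        July 2022         ┃     
 █ ┃Mo Tu We Th Fr Sa Su      ┃     
 █ ┃             1  2  3      ┃     
 █ ┃ 4  5  6  7*  8  9* 10*   ┃     
 █ ┃11* 12 13 14 15 16 17     ┃     
 █ ┃18* 19 20* 21* 22 23 24*  ┃     
██ ┃25 26 27 28 29 30 31      ┃     
: 0┃                          ┃     
   ┃                          ┃     
   ┃                          ┃     
   ┗━━━━━━━━━━━━━━━━━━━━━━━━━━┛     
                    ┃       0┃      
━━━━━━━━━━━━━━━━━━━━┛       0┃      
    0       0       0       0┃      
e           0       0       0┃      
━━━━━━━━━━━━━━━━━━━━━━━━━━━━━┛      


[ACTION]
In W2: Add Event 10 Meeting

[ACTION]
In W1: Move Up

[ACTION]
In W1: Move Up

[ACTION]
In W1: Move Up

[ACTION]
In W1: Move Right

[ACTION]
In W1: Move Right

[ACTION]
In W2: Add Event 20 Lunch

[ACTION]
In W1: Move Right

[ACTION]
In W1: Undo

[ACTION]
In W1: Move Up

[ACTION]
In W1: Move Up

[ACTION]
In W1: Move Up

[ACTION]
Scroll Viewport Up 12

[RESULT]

━━━━━━━━━━━━━━━━━━━━┓━━━━━━━━┓      
ban┏━━━━━━━━━━━━━━━━━━━━━━━━━━┓     
───┃ CalendarWidget           ┃     
██ ┠──────────────────────────┨     
 █ ┃        July 2022         ┃     
 █ ┃Mo Tu We Th Fr Sa Su      ┃     
 █ ┃             1  2  3      ┃     
 █ ┃ 4  5  6  7*  8  9* 10*   ┃     
 █ ┃11* 12 13 14 15 16 17     ┃     
 █ ┃18* 19 20* 21* 22 23 24*  ┃     
██ ┃25 26 27 28 29 30 31      ┃     
: 0┃                          ┃     
   ┃                          ┃     
   ┃                          ┃     
   ┗━━━━━━━━━━━━━━━━━━━━━━━━━━┛     
                    ┃       0┃      
━━━━━━━━━━━━━━━━━━━━┛       0┃      
    0       0       0       0┃      


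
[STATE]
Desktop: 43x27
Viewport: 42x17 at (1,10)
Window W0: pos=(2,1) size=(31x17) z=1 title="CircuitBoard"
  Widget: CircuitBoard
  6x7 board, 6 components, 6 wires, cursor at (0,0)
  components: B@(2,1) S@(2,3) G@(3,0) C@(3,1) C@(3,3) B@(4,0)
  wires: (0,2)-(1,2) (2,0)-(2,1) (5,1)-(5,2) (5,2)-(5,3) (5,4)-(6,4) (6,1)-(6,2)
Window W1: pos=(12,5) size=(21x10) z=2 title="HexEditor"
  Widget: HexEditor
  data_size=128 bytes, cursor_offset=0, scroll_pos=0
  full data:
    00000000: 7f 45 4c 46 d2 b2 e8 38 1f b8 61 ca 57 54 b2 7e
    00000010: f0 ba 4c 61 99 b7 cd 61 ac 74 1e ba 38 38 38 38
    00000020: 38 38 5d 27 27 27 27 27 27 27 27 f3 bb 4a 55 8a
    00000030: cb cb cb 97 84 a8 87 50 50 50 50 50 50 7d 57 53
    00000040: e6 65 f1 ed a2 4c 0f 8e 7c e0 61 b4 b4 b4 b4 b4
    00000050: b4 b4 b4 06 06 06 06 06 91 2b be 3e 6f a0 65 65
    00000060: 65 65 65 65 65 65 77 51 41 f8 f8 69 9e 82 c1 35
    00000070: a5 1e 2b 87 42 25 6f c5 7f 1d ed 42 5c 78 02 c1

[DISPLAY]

 ┃         ┃00000020  38 38 5d ┃          
 ┃3   G   C┃00000030  cb cb cb ┃          
 ┃         ┃00000040  e6 65 f1 ┃          
 ┃4   B    ┃00000050  b4 b4 b4 ┃          
 ┃         ┗━━━━━━━━━━━━━━━━━━━┛          
 ┃5       · ─ · ─ ·   ·        ┃          
 ┃                    │        ┃          
 ┗━━━━━━━━━━━━━━━━━━━━━━━━━━━━━┛          
                                          
                                          
                                          
                                          
                                          
                                          
                                          
                                          
                                          


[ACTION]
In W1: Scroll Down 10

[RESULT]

 ┃         ┃                   ┃          
 ┃3   G   C┃                   ┃          
 ┃         ┃                   ┃          
 ┃4   B    ┃                   ┃          
 ┃         ┗━━━━━━━━━━━━━━━━━━━┛          
 ┃5       · ─ · ─ ·   ·        ┃          
 ┃                    │        ┃          
 ┗━━━━━━━━━━━━━━━━━━━━━━━━━━━━━┛          
                                          
                                          
                                          
                                          
                                          
                                          
                                          
                                          
                                          


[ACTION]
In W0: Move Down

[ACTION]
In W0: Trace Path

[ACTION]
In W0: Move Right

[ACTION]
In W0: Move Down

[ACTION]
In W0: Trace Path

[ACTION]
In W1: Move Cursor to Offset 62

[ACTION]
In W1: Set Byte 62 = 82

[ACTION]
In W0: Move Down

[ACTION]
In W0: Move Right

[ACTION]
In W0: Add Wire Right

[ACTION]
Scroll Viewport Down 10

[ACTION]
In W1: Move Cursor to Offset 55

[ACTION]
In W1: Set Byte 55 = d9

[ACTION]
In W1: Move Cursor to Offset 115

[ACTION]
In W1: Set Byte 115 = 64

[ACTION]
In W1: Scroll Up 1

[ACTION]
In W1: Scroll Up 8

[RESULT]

 ┃         ┃00000020  38 38 5d ┃          
 ┃3   G   C┃00000030  cb cb cb ┃          
 ┃         ┃00000040  e6 65 f1 ┃          
 ┃4   B    ┃00000050  b4 b4 b4 ┃          
 ┃         ┗━━━━━━━━━━━━━━━━━━━┛          
 ┃5       · ─ · ─ ·   ·        ┃          
 ┃                    │        ┃          
 ┗━━━━━━━━━━━━━━━━━━━━━━━━━━━━━┛          
                                          
                                          
                                          
                                          
                                          
                                          
                                          
                                          
                                          


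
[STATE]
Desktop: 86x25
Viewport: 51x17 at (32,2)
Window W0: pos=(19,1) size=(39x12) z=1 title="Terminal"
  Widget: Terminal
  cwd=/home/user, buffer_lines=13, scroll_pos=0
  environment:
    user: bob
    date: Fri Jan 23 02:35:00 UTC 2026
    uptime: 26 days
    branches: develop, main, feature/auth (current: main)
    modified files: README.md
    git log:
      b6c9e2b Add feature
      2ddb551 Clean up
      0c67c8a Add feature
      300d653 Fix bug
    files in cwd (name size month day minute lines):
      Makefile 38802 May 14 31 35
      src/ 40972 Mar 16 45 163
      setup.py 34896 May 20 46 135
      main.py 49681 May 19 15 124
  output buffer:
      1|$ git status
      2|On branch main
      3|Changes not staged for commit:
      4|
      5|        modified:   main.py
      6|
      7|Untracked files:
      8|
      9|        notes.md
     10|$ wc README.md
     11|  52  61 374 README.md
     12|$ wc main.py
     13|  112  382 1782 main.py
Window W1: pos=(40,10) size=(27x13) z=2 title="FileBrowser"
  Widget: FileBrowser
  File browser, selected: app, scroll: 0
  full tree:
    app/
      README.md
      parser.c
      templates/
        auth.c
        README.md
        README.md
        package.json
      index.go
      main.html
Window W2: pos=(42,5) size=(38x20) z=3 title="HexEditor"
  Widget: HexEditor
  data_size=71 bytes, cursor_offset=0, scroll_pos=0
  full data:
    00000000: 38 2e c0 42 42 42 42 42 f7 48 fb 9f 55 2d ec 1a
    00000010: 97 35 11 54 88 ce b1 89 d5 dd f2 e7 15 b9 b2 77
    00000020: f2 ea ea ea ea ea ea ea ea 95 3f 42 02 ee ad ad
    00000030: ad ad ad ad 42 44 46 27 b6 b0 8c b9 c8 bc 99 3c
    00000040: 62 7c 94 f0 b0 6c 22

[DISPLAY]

                         ┃                         
─────────────────────────┨                         
                         ┃                         
in        ┏━━━━━━━━━━━━━━━━━━━━━━━━━━━━━━━━━━━━┓   
staged for┃ HexEditor                          ┃   
          ┠────────────────────────────────────┨   
fied:   ma┃00000000  38 2e c0 42 42 42 42 42  f┃   
          ┃00000010  97 35 11 54 88 ce b1 89  d┃   
les:    ┏━┃00000020  f2 ea ea ea ea ea ea ea  e┃   
        ┃ ┃00000030  ad ad ad ad 42 44 46 27  b┃   
━━━━━━━━┠─┃00000040  62 7c 94 f0 b0 6c 22      ┃   
        ┃>┃                                    ┃   
        ┃ ┃                                    ┃   
        ┃ ┃                                    ┃   
        ┃ ┃                                    ┃   
        ┃ ┃                                    ┃   
        ┃ ┃                                    ┃   


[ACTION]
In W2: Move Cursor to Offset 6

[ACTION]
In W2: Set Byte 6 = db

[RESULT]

                         ┃                         
─────────────────────────┨                         
                         ┃                         
in        ┏━━━━━━━━━━━━━━━━━━━━━━━━━━━━━━━━━━━━┓   
staged for┃ HexEditor                          ┃   
          ┠────────────────────────────────────┨   
fied:   ma┃00000000  38 2e c0 42 42 42 DB 42  f┃   
          ┃00000010  97 35 11 54 88 ce b1 89  d┃   
les:    ┏━┃00000020  f2 ea ea ea ea ea ea ea  e┃   
        ┃ ┃00000030  ad ad ad ad 42 44 46 27  b┃   
━━━━━━━━┠─┃00000040  62 7c 94 f0 b0 6c 22      ┃   
        ┃>┃                                    ┃   
        ┃ ┃                                    ┃   
        ┃ ┃                                    ┃   
        ┃ ┃                                    ┃   
        ┃ ┃                                    ┃   
        ┃ ┃                                    ┃   


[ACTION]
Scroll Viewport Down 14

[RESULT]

fied:   ma┃00000000  38 2e c0 42 42 42 DB 42  f┃   
          ┃00000010  97 35 11 54 88 ce b1 89  d┃   
les:    ┏━┃00000020  f2 ea ea ea ea ea ea ea  e┃   
        ┃ ┃00000030  ad ad ad ad 42 44 46 27  b┃   
━━━━━━━━┠─┃00000040  62 7c 94 f0 b0 6c 22      ┃   
        ┃>┃                                    ┃   
        ┃ ┃                                    ┃   
        ┃ ┃                                    ┃   
        ┃ ┃                                    ┃   
        ┃ ┃                                    ┃   
        ┃ ┃                                    ┃   
        ┃ ┃                                    ┃   
        ┃ ┃                                    ┃   
        ┃ ┃                                    ┃   
        ┗━┃                                    ┃   
          ┃                                    ┃   
          ┗━━━━━━━━━━━━━━━━━━━━━━━━━━━━━━━━━━━━┛   


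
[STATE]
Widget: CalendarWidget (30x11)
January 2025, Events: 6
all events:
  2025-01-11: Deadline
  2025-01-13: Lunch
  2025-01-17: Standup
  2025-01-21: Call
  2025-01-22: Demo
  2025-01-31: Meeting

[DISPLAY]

         January 2025         
Mo Tu We Th Fr Sa Su          
       1  2  3  4  5          
 6  7  8  9 10 11* 12         
13* 14 15 16 17* 18 19        
20 21* 22* 23 24 25 26        
27 28 29 30 31*               
                              
                              
                              
                              


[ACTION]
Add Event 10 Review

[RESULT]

         January 2025         
Mo Tu We Th Fr Sa Su          
       1  2  3  4  5          
 6  7  8  9 10* 11* 12        
13* 14 15 16 17* 18 19        
20 21* 22* 23 24 25 26        
27 28 29 30 31*               
                              
                              
                              
                              


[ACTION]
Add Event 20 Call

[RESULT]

         January 2025         
Mo Tu We Th Fr Sa Su          
       1  2  3  4  5          
 6  7  8  9 10* 11* 12        
13* 14 15 16 17* 18 19        
20* 21* 22* 23 24 25 26       
27 28 29 30 31*               
                              
                              
                              
                              


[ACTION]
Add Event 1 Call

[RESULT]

         January 2025         
Mo Tu We Th Fr Sa Su          
       1*  2  3  4  5         
 6  7  8  9 10* 11* 12        
13* 14 15 16 17* 18 19        
20* 21* 22* 23 24 25 26       
27 28 29 30 31*               
                              
                              
                              
                              


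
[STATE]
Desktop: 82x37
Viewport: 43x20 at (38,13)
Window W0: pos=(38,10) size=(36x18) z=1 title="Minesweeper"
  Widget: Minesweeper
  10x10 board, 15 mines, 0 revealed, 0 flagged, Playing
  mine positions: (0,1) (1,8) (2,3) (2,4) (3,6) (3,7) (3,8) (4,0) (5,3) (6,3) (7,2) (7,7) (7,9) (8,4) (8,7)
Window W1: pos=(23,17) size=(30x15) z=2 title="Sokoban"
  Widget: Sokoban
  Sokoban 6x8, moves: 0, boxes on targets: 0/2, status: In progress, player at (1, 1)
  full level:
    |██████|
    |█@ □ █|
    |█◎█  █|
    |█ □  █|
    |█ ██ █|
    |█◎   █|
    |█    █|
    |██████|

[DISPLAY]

┃■■■■■■■■■■                        ┃       
┃■■■■■■■■■■                        ┃       
┃■■■■■■■■■■                        ┃       
┃■■■■■■■■■■                        ┃       
━━━━━━━━━━━━━━┓                    ┃       
              ┃                    ┃       
──────────────┨                    ┃       
              ┃                    ┃       
              ┃                    ┃       
              ┃                    ┃       
              ┃                    ┃       
              ┃                    ┃       
              ┃                    ┃       
              ┃                    ┃       
              ┃━━━━━━━━━━━━━━━━━━━━┛       
              ┃                            
              ┃                            
              ┃                            
━━━━━━━━━━━━━━┛                            
                                           


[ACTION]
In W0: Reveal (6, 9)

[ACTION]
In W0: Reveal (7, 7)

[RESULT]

┃■✹■■■■■■■■                        ┃       
┃■■■■■■■■✹■                        ┃       
┃■■■✹✹■■■■■                        ┃       
┃■■■■■■✹✹✹■                        ┃       
━━━━━━━━━━━━━━┓                    ┃       
              ┃                    ┃       
──────────────┨                    ┃       
              ┃                    ┃       
              ┃                    ┃       
              ┃                    ┃       
              ┃                    ┃       
              ┃                    ┃       
              ┃                    ┃       
              ┃                    ┃       
              ┃━━━━━━━━━━━━━━━━━━━━┛       
              ┃                            
              ┃                            
              ┃                            
━━━━━━━━━━━━━━┛                            
                                           


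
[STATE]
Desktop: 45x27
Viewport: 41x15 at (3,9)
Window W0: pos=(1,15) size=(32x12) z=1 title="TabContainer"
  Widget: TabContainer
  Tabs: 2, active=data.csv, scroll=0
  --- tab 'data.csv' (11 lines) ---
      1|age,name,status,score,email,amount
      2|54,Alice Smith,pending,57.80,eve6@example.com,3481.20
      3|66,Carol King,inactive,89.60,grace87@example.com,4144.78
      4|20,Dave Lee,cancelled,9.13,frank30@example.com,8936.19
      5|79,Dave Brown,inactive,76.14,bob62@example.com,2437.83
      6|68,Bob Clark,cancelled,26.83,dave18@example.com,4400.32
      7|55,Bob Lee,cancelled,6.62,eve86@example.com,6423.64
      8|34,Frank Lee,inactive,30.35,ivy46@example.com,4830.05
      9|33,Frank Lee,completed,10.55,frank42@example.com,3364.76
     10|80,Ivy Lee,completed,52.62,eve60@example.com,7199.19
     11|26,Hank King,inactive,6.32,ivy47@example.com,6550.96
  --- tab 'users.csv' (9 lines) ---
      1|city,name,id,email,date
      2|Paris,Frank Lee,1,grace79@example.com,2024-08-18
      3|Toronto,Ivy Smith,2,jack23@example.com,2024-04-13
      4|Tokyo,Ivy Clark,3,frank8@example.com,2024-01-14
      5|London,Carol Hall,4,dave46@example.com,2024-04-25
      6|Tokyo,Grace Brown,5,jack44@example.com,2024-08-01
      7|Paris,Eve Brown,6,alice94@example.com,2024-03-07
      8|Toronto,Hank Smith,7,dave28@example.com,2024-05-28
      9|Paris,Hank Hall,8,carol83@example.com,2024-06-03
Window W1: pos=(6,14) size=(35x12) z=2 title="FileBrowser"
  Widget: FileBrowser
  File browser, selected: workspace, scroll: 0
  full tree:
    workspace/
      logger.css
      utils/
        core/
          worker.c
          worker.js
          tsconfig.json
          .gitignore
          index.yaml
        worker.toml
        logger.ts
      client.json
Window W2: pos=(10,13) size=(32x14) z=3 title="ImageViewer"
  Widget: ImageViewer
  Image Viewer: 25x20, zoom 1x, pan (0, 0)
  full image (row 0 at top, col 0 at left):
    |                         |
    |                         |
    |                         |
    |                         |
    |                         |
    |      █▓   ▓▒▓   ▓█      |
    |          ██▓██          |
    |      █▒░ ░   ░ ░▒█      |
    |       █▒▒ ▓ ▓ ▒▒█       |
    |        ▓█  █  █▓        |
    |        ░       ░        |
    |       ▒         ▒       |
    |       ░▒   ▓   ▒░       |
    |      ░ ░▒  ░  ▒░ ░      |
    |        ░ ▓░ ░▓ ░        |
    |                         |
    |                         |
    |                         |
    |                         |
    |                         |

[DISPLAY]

                                         
                                         
                                         
                                         
       ┏━━━━━━━━━━━━━━━━━━━━━━━━━━━━━━┓  
   ┏━━━┃ ImageViewer                  ┃  
━━━┃ Fi┠──────────────────────────────┨  
Tab┠───┃                              ┃  
───┃> [┃                              ┃  
dat┃   ┃                              ┃  
───┃   ┃                              ┃  
ge,┃   ┃                              ┃  
4,A┃   ┃      █▓   ▓▒▓   ▓█           ┃  
6,C┃   ┃          ██▓██               ┃  
0,D┃   ┃      █▒░ ░   ░ ░▒█           ┃  


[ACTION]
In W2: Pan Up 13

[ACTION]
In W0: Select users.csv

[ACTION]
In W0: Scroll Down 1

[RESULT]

                                         
                                         
                                         
                                         
       ┏━━━━━━━━━━━━━━━━━━━━━━━━━━━━━━┓  
   ┏━━━┃ ImageViewer                  ┃  
━━━┃ Fi┠──────────────────────────────┨  
Tab┠───┃                              ┃  
───┃> [┃                              ┃  
dat┃   ┃                              ┃  
───┃   ┃                              ┃  
ari┃   ┃                              ┃  
oro┃   ┃      █▓   ▓▒▓   ▓█           ┃  
oky┃   ┃          ██▓██               ┃  
ond┃   ┃      █▒░ ░   ░ ░▒█           ┃  


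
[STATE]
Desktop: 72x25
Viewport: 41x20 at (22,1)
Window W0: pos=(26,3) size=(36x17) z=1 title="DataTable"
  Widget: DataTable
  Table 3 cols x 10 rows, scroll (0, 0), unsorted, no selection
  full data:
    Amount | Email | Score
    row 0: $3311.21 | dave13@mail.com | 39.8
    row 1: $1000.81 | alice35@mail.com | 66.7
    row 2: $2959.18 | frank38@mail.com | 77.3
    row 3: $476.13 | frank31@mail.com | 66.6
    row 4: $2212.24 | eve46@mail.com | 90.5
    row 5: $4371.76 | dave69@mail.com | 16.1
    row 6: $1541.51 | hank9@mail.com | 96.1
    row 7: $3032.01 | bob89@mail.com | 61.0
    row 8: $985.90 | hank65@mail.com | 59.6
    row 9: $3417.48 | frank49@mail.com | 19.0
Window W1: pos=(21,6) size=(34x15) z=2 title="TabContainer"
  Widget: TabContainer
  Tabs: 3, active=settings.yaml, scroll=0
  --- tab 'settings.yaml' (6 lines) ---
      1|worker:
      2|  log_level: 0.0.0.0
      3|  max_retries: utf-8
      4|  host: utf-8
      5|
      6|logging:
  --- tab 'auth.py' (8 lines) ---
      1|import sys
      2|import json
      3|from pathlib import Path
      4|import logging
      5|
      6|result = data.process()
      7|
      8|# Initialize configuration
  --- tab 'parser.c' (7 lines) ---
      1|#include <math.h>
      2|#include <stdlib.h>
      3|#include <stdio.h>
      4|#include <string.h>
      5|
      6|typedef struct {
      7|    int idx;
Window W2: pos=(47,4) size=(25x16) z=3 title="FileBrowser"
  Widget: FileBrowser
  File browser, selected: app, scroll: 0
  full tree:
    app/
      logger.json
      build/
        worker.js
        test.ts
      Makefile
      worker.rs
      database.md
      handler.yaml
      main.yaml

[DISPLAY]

                                         
                                         
    ┏━━━━━━━━━━━━━━━━━━━━━━━━━━━━━━━━━━┓ 
    ┃ DataTable          ┏━━━━━━━━━━━━━━━
    ┠────────────────────┃ FileBrowser   
━━━━━━━━━━━━━━━━━━━━━━━━━┠───────────────
 TabContainer            ┃> [-] app/     
─────────────────────────┃    logger.json
[settings.yaml]│ auth.py ┃    [+] build/ 
─────────────────────────┃    Makefile   
worker:                  ┃    worker.rs  
  log_level: 0.0.0.0     ┃    database.md
  max_retries: utf-8     ┃    handler.yam
  host: utf-8            ┃    main.yaml  
                         ┃               
logging:                 ┃               
                         ┃               
                         ┃               
                         ┗━━━━━━━━━━━━━━━
━━━━━━━━━━━━━━━━━━━━━━━━━━━━━━━━┛        


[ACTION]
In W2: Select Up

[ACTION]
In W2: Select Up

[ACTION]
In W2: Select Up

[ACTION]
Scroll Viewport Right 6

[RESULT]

                                         
                                         
━━━━━━━━━━━━━━━━━━━━━━━━━━━━━━━━━┓       
DataTable          ┏━━━━━━━━━━━━━━━━━━━━━
───────────────────┃ FileBrowser         
━━━━━━━━━━━━━━━━━━━┠─────────────────────
ntainer            ┃> [-] app/           
───────────────────┃    logger.json      
ngs.yaml]│ auth.py ┃    [+] build/       
───────────────────┃    Makefile         
:                  ┃    worker.rs        
level: 0.0.0.0     ┃    database.md      
retries: utf-8     ┃    handler.yaml     
: utf-8            ┃    main.yaml        
                   ┃                     
g:                 ┃                     
                   ┃                     
                   ┃                     
                   ┗━━━━━━━━━━━━━━━━━━━━━
━━━━━━━━━━━━━━━━━━━━━━━━━━┛              


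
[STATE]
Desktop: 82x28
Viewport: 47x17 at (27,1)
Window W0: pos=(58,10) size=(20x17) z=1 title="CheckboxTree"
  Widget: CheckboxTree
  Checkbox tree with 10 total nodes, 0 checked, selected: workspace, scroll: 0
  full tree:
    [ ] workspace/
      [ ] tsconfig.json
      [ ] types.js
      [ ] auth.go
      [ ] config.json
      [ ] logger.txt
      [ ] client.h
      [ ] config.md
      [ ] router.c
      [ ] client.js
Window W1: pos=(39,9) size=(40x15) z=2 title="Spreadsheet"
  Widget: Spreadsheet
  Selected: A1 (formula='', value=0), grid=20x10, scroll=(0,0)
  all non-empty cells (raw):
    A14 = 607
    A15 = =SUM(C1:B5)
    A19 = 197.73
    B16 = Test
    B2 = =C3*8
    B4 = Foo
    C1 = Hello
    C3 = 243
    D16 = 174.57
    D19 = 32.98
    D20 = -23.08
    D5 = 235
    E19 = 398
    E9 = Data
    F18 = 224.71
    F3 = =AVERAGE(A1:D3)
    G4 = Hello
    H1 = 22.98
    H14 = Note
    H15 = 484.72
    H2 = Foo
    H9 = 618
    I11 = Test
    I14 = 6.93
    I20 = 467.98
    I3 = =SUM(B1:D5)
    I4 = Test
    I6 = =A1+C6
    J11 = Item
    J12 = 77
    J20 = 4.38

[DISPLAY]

                                               
                                               
                                               
                                               
                                               
                                               
                                               
                                               
            ┏━━━━━━━━━━━━━━━━━━━━━━━━━━━━━━━━━━
            ┃ Spreadsheet                      
            ┠──────────────────────────────────
            ┃A1:                               
            ┃       A       B       C       D  
            ┃----------------------------------
            ┃  1      [0]       0Hello         
            ┃  2        0    1944       0      
            ┃  3        0       0     243      


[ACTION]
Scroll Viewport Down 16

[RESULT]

            ┠──────────────────────────────────
            ┃A1:                               
            ┃       A       B       C       D  
            ┃----------------------------------
            ┃  1      [0]       0Hello         
            ┃  2        0    1944       0      
            ┃  3        0       0     243      
            ┃  4        0Foo            0      
            ┃  5        0       0       0     2
            ┃  6        0       0       0      
            ┃  7        0       0       0      
            ┃  8        0       0       0      
            ┗━━━━━━━━━━━━━━━━━━━━━━━━━━━━━━━━━━
                               ┃               
                               ┃               
                               ┗━━━━━━━━━━━━━━━
                                               


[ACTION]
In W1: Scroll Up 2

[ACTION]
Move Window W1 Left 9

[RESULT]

   ┠──────────────────────────────────────┨ee  
   ┃A1:                                   ┃────
   ┃       A       B       C       D      ┃ace/
   ┃--------------------------------------┃nfig
   ┃  1      [0]       0Hello          0  ┃s.js
   ┃  2        0    1944       0       0  ┃.go 
   ┃  3        0       0     243       0  ┃ig.j
   ┃  4        0Foo            0       0  ┃er.t
   ┃  5        0       0       0     235  ┃nt.h
   ┃  6        0       0       0       0  ┃ig.m
   ┃  7        0       0       0       0  ┃er.c
   ┃  8        0       0       0       0  ┃nt.j
   ┗━━━━━━━━━━━━━━━━━━━━━━━━━━━━━━━━━━━━━━┛    
                               ┃               
                               ┃               
                               ┗━━━━━━━━━━━━━━━
                                               


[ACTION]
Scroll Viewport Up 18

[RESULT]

                                               
                                               
                                               
                                               
                                               
                                               
                                               
                                               
                                               
   ┏━━━━━━━━━━━━━━━━━━━━━━━━━━━━━━━━━━━━━━┓    
   ┃ Spreadsheet                          ┃━━━━
   ┠──────────────────────────────────────┨ee  
   ┃A1:                                   ┃────
   ┃       A       B       C       D      ┃ace/
   ┃--------------------------------------┃nfig
   ┃  1      [0]       0Hello          0  ┃s.js
   ┃  2        0    1944       0       0  ┃.go 


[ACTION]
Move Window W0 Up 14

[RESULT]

                               ┏━━━━━━━━━━━━━━━
                               ┃ CheckboxTree  
                               ┠───────────────
                               ┃>[ ] workspace/
                               ┃   [ ] tsconfig
                               ┃   [ ] types.js
                               ┃   [ ] auth.go 
                               ┃   [ ] config.j
                               ┃   [ ] logger.t
   ┏━━━━━━━━━━━━━━━━━━━━━━━━━━━━━━━━━━━━━━┓nt.h
   ┃ Spreadsheet                          ┃ig.m
   ┠──────────────────────────────────────┨er.c
   ┃A1:                                   ┃nt.j
   ┃       A       B       C       D      ┃    
   ┃--------------------------------------┃    
   ┃  1      [0]       0Hello          0  ┃    
   ┃  2        0    1944       0       0  ┃━━━━


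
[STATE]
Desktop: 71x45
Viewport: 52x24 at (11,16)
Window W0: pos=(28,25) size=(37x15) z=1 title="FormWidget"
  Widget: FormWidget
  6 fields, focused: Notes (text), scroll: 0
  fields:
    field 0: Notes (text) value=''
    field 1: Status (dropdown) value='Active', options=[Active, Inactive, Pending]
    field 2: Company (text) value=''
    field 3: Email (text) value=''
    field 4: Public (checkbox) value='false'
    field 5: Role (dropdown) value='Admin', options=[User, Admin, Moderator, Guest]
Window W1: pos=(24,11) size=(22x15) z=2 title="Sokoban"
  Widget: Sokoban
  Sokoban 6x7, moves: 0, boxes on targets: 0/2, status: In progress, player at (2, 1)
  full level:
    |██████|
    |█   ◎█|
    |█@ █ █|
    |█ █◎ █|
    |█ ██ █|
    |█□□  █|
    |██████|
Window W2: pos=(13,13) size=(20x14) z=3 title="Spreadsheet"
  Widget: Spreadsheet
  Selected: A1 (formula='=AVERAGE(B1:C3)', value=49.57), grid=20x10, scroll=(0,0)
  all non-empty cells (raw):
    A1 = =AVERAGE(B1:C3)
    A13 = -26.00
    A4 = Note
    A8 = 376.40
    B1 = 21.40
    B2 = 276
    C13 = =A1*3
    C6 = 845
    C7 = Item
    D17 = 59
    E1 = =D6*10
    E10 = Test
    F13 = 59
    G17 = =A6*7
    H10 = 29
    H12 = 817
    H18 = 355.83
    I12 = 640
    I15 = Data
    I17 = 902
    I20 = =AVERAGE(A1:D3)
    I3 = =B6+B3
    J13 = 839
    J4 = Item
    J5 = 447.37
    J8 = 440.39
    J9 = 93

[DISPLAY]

  ┃A1: =AVERAGE(B1:C3┃            ┃                 
  ┃       A       B  ┃            ┃                 
  ┃------------------┃            ┃                 
  ┃  1  [49.57]   21.┃            ┃                 
  ┃  2        0     2┃            ┃                 
  ┃  3        0      ┃  0/2       ┃                 
  ┃  4 Note          ┃            ┃                 
  ┃  5        0      ┃            ┃                 
  ┃  6        0      ┃            ┃                 
  ┃  7        0      ┃━━━━━━━━━━━━┛━━━━━━━━━━━━━━━━━
  ┗━━━━━━━━━━━━━━━━━━┛mWidget                       
                 ┠──────────────────────────────────
                 ┃> Notes:      [                   
                 ┃  Status:     [Active            ▼
                 ┃  Company:    [                   
                 ┃  Email:      [                   
                 ┃  Public:     [ ]                 
                 ┃  Role:       [Admin             ▼
                 ┃                                  
                 ┃                                  
                 ┃                                  
                 ┃                                  
                 ┃                                  
                 ┗━━━━━━━━━━━━━━━━━━━━━━━━━━━━━━━━━━


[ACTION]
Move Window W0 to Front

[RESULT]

  ┃A1: =AVERAGE(B1:C3┃            ┃                 
  ┃       A       B  ┃            ┃                 
  ┃------------------┃            ┃                 
  ┃  1  [49.57]   21.┃            ┃                 
  ┃  2        0     2┃            ┃                 
  ┃  3        0      ┃  0/2       ┃                 
  ┃  4 Note          ┃            ┃                 
  ┃  5        0      ┃            ┃                 
  ┃  6        0      ┃            ┃                 
  ┃  7        0  ┏━━━━━━━━━━━━━━━━━━━━━━━━━━━━━━━━━━
  ┗━━━━━━━━━━━━━━┃ FormWidget                       
                 ┠──────────────────────────────────
                 ┃> Notes:      [                   
                 ┃  Status:     [Active            ▼
                 ┃  Company:    [                   
                 ┃  Email:      [                   
                 ┃  Public:     [ ]                 
                 ┃  Role:       [Admin             ▼
                 ┃                                  
                 ┃                                  
                 ┃                                  
                 ┃                                  
                 ┃                                  
                 ┗━━━━━━━━━━━━━━━━━━━━━━━━━━━━━━━━━━


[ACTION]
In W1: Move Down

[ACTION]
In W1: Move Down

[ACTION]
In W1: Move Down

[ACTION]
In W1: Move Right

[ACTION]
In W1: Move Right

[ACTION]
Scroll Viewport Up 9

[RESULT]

                                                    
                                                    
                                                    
                                                    
             ┏━━━━━━━━━━━━━━━━━━━━┓                 
             ┃ Sokoban            ┃                 
  ┏━━━━━━━━━━━━━━━━━━┓────────────┨                 
  ┃ Spreadsheet      ┃            ┃                 
  ┠──────────────────┨            ┃                 
  ┃A1: =AVERAGE(B1:C3┃            ┃                 
  ┃       A       B  ┃            ┃                 
  ┃------------------┃            ┃                 
  ┃  1  [49.57]   21.┃            ┃                 
  ┃  2        0     2┃            ┃                 
  ┃  3        0      ┃  0/2       ┃                 
  ┃  4 Note          ┃            ┃                 
  ┃  5        0      ┃            ┃                 
  ┃  6        0      ┃            ┃                 
  ┃  7        0  ┏━━━━━━━━━━━━━━━━━━━━━━━━━━━━━━━━━━
  ┗━━━━━━━━━━━━━━┃ FormWidget                       
                 ┠──────────────────────────────────
                 ┃> Notes:      [                   
                 ┃  Status:     [Active            ▼
                 ┃  Company:    [                   


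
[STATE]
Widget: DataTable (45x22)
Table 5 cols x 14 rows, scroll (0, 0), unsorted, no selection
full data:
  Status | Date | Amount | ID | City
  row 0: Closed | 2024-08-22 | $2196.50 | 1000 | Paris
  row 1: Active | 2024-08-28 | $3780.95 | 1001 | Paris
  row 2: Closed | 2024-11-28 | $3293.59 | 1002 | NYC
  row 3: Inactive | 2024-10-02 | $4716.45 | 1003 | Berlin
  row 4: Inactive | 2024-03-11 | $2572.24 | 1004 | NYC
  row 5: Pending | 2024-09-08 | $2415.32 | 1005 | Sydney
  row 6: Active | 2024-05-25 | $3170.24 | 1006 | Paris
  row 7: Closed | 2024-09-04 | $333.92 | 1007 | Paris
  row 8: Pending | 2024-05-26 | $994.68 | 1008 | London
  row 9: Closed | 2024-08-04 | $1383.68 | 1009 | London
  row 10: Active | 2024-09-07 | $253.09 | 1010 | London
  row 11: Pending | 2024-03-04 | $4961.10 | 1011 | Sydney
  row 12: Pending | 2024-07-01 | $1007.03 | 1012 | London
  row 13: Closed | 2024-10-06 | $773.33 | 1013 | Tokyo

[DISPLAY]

Status  │Date      │Amount  │ID  │City       
────────┼──────────┼────────┼────┼──────     
Closed  │2024-08-22│$2196.50│1000│Paris      
Active  │2024-08-28│$3780.95│1001│Paris      
Closed  │2024-11-28│$3293.59│1002│NYC        
Inactive│2024-10-02│$4716.45│1003│Berlin     
Inactive│2024-03-11│$2572.24│1004│NYC        
Pending │2024-09-08│$2415.32│1005│Sydney     
Active  │2024-05-25│$3170.24│1006│Paris      
Closed  │2024-09-04│$333.92 │1007│Paris      
Pending │2024-05-26│$994.68 │1008│London     
Closed  │2024-08-04│$1383.68│1009│London     
Active  │2024-09-07│$253.09 │1010│London     
Pending │2024-03-04│$4961.10│1011│Sydney     
Pending │2024-07-01│$1007.03│1012│London     
Closed  │2024-10-06│$773.33 │1013│Tokyo      
                                             
                                             
                                             
                                             
                                             
                                             


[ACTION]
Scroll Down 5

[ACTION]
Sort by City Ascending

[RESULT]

Status  │Date      │Amount  │ID  │City ▲     
────────┼──────────┼────────┼────┼──────     
Inactive│2024-10-02│$4716.45│1003│Berlin     
Pending │2024-05-26│$994.68 │1008│London     
Closed  │2024-08-04│$1383.68│1009│London     
Active  │2024-09-07│$253.09 │1010│London     
Pending │2024-07-01│$1007.03│1012│London     
Closed  │2024-11-28│$3293.59│1002│NYC        
Inactive│2024-03-11│$2572.24│1004│NYC        
Closed  │2024-08-22│$2196.50│1000│Paris      
Active  │2024-08-28│$3780.95│1001│Paris      
Active  │2024-05-25│$3170.24│1006│Paris      
Closed  │2024-09-04│$333.92 │1007│Paris      
Pending │2024-09-08│$2415.32│1005│Sydney     
Pending │2024-03-04│$4961.10│1011│Sydney     
Closed  │2024-10-06│$773.33 │1013│Tokyo      
                                             
                                             
                                             
                                             
                                             
                                             
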